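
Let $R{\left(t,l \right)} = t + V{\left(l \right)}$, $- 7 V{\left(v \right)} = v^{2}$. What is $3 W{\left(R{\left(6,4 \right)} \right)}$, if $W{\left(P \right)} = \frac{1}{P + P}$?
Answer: $\frac{21}{52} \approx 0.40385$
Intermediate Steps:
$V{\left(v \right)} = - \frac{v^{2}}{7}$
$R{\left(t,l \right)} = t - \frac{l^{2}}{7}$
$W{\left(P \right)} = \frac{1}{2 P}$
$3 W{\left(R{\left(6,4 \right)} \right)} = 3 \frac{1}{2 \left(6 - \frac{4^{2}}{7}\right)} = 3 \frac{1}{2 \left(6 - \frac{16}{7}\right)} = 3 \frac{1}{2 \cdot \frac{26}{7}} = 3 \cdot \frac{1}{2} \cdot \frac{7}{26} = 3 \cdot \frac{7}{52} = \frac{21}{52}$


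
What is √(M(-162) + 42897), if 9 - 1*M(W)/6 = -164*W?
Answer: I*√116457 ≈ 341.26*I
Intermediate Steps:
M(W) = 54 + 984*W (M(W) = 54 - (-984)*W = 54 + 984*W)
√(M(-162) + 42897) = √((54 + 984*(-162)) + 42897) = √((54 - 159408) + 42897) = √(-159354 + 42897) = √(-116457) = I*√116457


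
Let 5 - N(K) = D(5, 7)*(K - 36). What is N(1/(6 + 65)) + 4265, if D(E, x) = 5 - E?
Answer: 4270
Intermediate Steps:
N(K) = 5 (N(K) = 5 - (5 - 1*5)*(K - 36) = 5 - (5 - 5)*(-36 + K) = 5 - 0*(-36 + K) = 5 - 1*0 = 5 + 0 = 5)
N(1/(6 + 65)) + 4265 = 5 + 4265 = 4270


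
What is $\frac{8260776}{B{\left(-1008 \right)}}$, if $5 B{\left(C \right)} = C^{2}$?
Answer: $\frac{573665}{14112} \approx 40.651$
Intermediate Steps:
$B{\left(C \right)} = \frac{C^{2}}{5}$
$\frac{8260776}{B{\left(-1008 \right)}} = \frac{8260776}{\frac{1}{5} \left(-1008\right)^{2}} = \frac{8260776}{\frac{1}{5} \cdot 1016064} = \frac{8260776}{\frac{1016064}{5}} = 8260776 \cdot \frac{5}{1016064} = \frac{573665}{14112}$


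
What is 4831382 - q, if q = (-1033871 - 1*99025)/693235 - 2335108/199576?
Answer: 167109592249179999/34588267090 ≈ 4.8314e+6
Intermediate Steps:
q = -461219361619/34588267090 (q = (-1033871 - 99025)*(1/693235) - 2335108*1/199576 = -1132896*1/693235 - 583777/49894 = -1132896/693235 - 583777/49894 = -461219361619/34588267090 ≈ -13.335)
4831382 - q = 4831382 - 1*(-461219361619/34588267090) = 4831382 + 461219361619/34588267090 = 167109592249179999/34588267090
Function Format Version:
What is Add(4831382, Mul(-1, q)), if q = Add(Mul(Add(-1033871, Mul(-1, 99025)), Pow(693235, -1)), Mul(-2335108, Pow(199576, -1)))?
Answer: Rational(167109592249179999, 34588267090) ≈ 4.8314e+6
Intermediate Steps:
q = Rational(-461219361619, 34588267090) (q = Add(Mul(Add(-1033871, -99025), Rational(1, 693235)), Mul(-2335108, Rational(1, 199576))) = Add(Mul(-1132896, Rational(1, 693235)), Rational(-583777, 49894)) = Add(Rational(-1132896, 693235), Rational(-583777, 49894)) = Rational(-461219361619, 34588267090) ≈ -13.335)
Add(4831382, Mul(-1, q)) = Add(4831382, Mul(-1, Rational(-461219361619, 34588267090))) = Add(4831382, Rational(461219361619, 34588267090)) = Rational(167109592249179999, 34588267090)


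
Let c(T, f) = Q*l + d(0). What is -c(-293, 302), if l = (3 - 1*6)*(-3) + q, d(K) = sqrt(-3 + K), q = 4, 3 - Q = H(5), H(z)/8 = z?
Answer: 481 - I*sqrt(3) ≈ 481.0 - 1.732*I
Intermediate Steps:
H(z) = 8*z
Q = -37 (Q = 3 - 8*5 = 3 - 1*40 = 3 - 40 = -37)
l = 13 (l = (3 - 1*6)*(-3) + 4 = (3 - 6)*(-3) + 4 = -3*(-3) + 4 = 9 + 4 = 13)
c(T, f) = -481 + I*sqrt(3) (c(T, f) = -37*13 + sqrt(-3 + 0) = -481 + sqrt(-3) = -481 + I*sqrt(3))
-c(-293, 302) = -(-481 + I*sqrt(3)) = 481 - I*sqrt(3)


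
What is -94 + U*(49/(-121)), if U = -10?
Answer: -10884/121 ≈ -89.950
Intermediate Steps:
-94 + U*(49/(-121)) = -94 - 490/(-121) = -94 - 490*(-1)/121 = -94 - 10*(-49/121) = -94 + 490/121 = -10884/121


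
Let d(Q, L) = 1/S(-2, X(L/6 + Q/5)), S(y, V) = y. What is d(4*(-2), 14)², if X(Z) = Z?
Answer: ¼ ≈ 0.25000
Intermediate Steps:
d(Q, L) = -½ (d(Q, L) = 1/(-2) = -½)
d(4*(-2), 14)² = (-½)² = ¼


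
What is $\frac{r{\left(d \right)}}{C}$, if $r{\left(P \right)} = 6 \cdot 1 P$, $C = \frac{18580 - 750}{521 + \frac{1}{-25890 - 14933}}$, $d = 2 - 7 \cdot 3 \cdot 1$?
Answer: $- \frac{1212320574}{363937045} \approx -3.3311$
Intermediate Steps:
$d = -19$ ($d = 2 - 21 = -19$)
$C = \frac{363937045}{10634391}$ ($C = \frac{17830}{521 + \frac{1}{-40823}} = \frac{17830}{521 - \frac{1}{40823}} = \frac{17830}{\frac{21268782}{40823}} = 17830 \cdot \frac{40823}{21268782} = \frac{363937045}{10634391} \approx 34.223$)
$r{\left(P \right)} = 6 P$
$\frac{r{\left(d \right)}}{C} = \frac{6 \left(-19\right)}{\frac{363937045}{10634391}} = \left(-114\right) \frac{10634391}{363937045} = - \frac{1212320574}{363937045}$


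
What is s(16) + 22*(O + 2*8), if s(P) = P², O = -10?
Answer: 388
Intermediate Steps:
s(16) + 22*(O + 2*8) = 16² + 22*(-10 + 2*8) = 256 + 22*(-10 + 16) = 256 + 22*6 = 256 + 132 = 388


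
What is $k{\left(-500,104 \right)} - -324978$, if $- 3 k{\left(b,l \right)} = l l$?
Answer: $\frac{964118}{3} \approx 3.2137 \cdot 10^{5}$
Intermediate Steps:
$k{\left(b,l \right)} = - \frac{l^{2}}{3}$ ($k{\left(b,l \right)} = - \frac{l l}{3} = - \frac{l^{2}}{3}$)
$k{\left(-500,104 \right)} - -324978 = - \frac{104^{2}}{3} - -324978 = \left(- \frac{1}{3}\right) 10816 + 324978 = - \frac{10816}{3} + 324978 = \frac{964118}{3}$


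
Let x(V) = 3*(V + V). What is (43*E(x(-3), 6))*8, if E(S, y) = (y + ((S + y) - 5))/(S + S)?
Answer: 946/9 ≈ 105.11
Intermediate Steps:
x(V) = 6*V (x(V) = 3*(2*V) = 6*V)
E(S, y) = (-5 + S + 2*y)/(2*S) (E(S, y) = (y + (-5 + S + y))/((2*S)) = (-5 + S + 2*y)*(1/(2*S)) = (-5 + S + 2*y)/(2*S))
(43*E(x(-3), 6))*8 = (43*((-5 + 6*(-3) + 2*6)/(2*((6*(-3))))))*8 = (43*((½)*(-5 - 18 + 12)/(-18)))*8 = (43*((½)*(-1/18)*(-11)))*8 = (43*(11/36))*8 = (473/36)*8 = 946/9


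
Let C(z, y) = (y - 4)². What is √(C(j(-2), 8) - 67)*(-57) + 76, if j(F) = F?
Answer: 76 - 57*I*√51 ≈ 76.0 - 407.06*I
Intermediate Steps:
C(z, y) = (-4 + y)²
√(C(j(-2), 8) - 67)*(-57) + 76 = √((-4 + 8)² - 67)*(-57) + 76 = √(4² - 67)*(-57) + 76 = √(16 - 67)*(-57) + 76 = √(-51)*(-57) + 76 = (I*√51)*(-57) + 76 = -57*I*√51 + 76 = 76 - 57*I*√51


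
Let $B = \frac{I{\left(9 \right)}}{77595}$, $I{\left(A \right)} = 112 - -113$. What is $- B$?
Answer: $- \frac{15}{5173} \approx -0.0028997$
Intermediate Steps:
$I{\left(A \right)} = 225$ ($I{\left(A \right)} = 112 + 113 = 225$)
$B = \frac{15}{5173}$ ($B = \frac{225}{77595} = 225 \cdot \frac{1}{77595} = \frac{15}{5173} \approx 0.0028997$)
$- B = \left(-1\right) \frac{15}{5173} = - \frac{15}{5173}$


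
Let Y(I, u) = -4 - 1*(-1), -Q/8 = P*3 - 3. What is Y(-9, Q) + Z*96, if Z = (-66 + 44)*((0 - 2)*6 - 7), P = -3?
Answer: 40125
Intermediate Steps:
Q = 96 (Q = -8*(-3*3 - 3) = -8*(-9 - 3) = -8*(-12) = 96)
Y(I, u) = -3 (Y(I, u) = -4 + 1 = -3)
Z = 418 (Z = -22*(-2*6 - 7) = -22*(-12 - 7) = -22*(-19) = 418)
Y(-9, Q) + Z*96 = -3 + 418*96 = -3 + 40128 = 40125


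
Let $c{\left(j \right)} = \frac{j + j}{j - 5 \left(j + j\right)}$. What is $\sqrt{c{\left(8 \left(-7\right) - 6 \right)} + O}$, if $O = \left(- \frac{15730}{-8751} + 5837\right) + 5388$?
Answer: $\frac{\sqrt{859731146677}}{8751} \approx 105.96$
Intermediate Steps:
$O = \frac{98245705}{8751}$ ($O = \left(\left(-15730\right) \left(- \frac{1}{8751}\right) + 5837\right) + 5388 = \left(\frac{15730}{8751} + 5837\right) + 5388 = \frac{51095317}{8751} + 5388 = \frac{98245705}{8751} \approx 11227.0$)
$c{\left(j \right)} = - \frac{2}{9}$ ($c{\left(j \right)} = \frac{2 j}{j - 5 \cdot 2 j} = \frac{2 j}{j - 10 j} = \frac{2 j}{\left(-9\right) j} = 2 j \left(- \frac{1}{9 j}\right) = - \frac{2}{9}$)
$\sqrt{c{\left(8 \left(-7\right) - 6 \right)} + O} = \sqrt{- \frac{2}{9} + \frac{98245705}{8751}} = \sqrt{\frac{294731281}{26253}} = \frac{\sqrt{859731146677}}{8751}$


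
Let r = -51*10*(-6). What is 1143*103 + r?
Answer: 120789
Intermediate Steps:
r = 3060 (r = -510*(-6) = 3060)
1143*103 + r = 1143*103 + 3060 = 117729 + 3060 = 120789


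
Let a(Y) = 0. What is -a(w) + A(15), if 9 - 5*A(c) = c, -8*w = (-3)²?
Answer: -6/5 ≈ -1.2000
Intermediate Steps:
w = -9/8 (w = -⅛*(-3)² = -⅛*9 = -9/8 ≈ -1.1250)
A(c) = 9/5 - c/5
-a(w) + A(15) = -1*0 + (9/5 - ⅕*15) = 0 + (9/5 - 3) = 0 - 6/5 = -6/5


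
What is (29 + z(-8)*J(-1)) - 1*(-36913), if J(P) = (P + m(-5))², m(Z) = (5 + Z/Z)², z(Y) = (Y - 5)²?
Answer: 243967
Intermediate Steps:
z(Y) = (-5 + Y)²
m(Z) = 36 (m(Z) = (5 + 1)² = 6² = 36)
J(P) = (36 + P)² (J(P) = (P + 36)² = (36 + P)²)
(29 + z(-8)*J(-1)) - 1*(-36913) = (29 + (-5 - 8)²*(36 - 1)²) - 1*(-36913) = (29 + (-13)²*35²) + 36913 = (29 + 169*1225) + 36913 = (29 + 207025) + 36913 = 207054 + 36913 = 243967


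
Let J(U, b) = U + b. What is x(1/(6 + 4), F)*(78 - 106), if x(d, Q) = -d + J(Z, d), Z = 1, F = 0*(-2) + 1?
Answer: -28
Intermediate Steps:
F = 1 (F = 0 + 1 = 1)
x(d, Q) = 1 (x(d, Q) = -d + (1 + d) = 1)
x(1/(6 + 4), F)*(78 - 106) = 1*(78 - 106) = 1*(-28) = -28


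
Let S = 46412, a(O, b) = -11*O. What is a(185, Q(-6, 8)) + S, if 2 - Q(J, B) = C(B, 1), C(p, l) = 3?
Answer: 44377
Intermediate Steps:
Q(J, B) = -1 (Q(J, B) = 2 - 1*3 = 2 - 3 = -1)
a(185, Q(-6, 8)) + S = -11*185 + 46412 = -2035 + 46412 = 44377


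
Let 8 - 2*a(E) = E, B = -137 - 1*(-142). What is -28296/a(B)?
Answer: -18864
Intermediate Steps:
B = 5 (B = -137 + 142 = 5)
a(E) = 4 - E/2
-28296/a(B) = -28296/(4 - ½*5) = -28296/(4 - 5/2) = -28296/3/2 = -28296*⅔ = -18864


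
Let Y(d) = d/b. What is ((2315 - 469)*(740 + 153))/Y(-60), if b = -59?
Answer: 48630101/30 ≈ 1.6210e+6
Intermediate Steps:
Y(d) = -d/59 (Y(d) = d/(-59) = d*(-1/59) = -d/59)
((2315 - 469)*(740 + 153))/Y(-60) = ((2315 - 469)*(740 + 153))/((-1/59*(-60))) = (1846*893)/(60/59) = 1648478*(59/60) = 48630101/30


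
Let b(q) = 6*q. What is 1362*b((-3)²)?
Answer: 73548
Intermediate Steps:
1362*b((-3)²) = 1362*(6*(-3)²) = 1362*(6*9) = 1362*54 = 73548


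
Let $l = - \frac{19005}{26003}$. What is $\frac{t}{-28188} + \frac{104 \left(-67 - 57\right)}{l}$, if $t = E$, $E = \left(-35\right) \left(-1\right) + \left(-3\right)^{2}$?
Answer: $\frac{787701112427}{44642745} \approx 17645.0$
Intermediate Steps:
$l = - \frac{19005}{26003}$ ($l = \left(-19005\right) \frac{1}{26003} = - \frac{19005}{26003} \approx -0.73088$)
$E = 44$ ($E = 35 + 9 = 44$)
$t = 44$
$\frac{t}{-28188} + \frac{104 \left(-67 - 57\right)}{l} = \frac{44}{-28188} + \frac{104 \left(-67 - 57\right)}{- \frac{19005}{26003}} = 44 \left(- \frac{1}{28188}\right) + 104 \left(-124\right) \left(- \frac{26003}{19005}\right) = - \frac{11}{7047} - - \frac{335334688}{19005} = - \frac{11}{7047} + \frac{335334688}{19005} = \frac{787701112427}{44642745}$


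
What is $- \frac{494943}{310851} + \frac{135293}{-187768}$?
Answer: $- \frac{1551614041}{670895064} \approx -2.3128$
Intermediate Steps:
$- \frac{494943}{310851} + \frac{135293}{-187768} = \left(-494943\right) \frac{1}{310851} + 135293 \left(- \frac{1}{187768}\right) = - \frac{5689}{3573} - \frac{135293}{187768} = - \frac{1551614041}{670895064}$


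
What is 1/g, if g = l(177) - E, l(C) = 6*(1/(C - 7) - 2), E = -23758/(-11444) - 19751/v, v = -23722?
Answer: -2884417285/42900892732 ≈ -0.067234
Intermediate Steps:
E = 98702215/33934321 (E = -23758/(-11444) - 19751/(-23722) = -23758*(-1/11444) - 19751*(-1/23722) = 11879/5722 + 19751/23722 = 98702215/33934321 ≈ 2.9086)
l(C) = -12 + 6/(-7 + C) (l(C) = 6*(1/(-7 + C) - 2) = 6*(-2 + 1/(-7 + C)) = -12 + 6/(-7 + C))
g = -42900892732/2884417285 (g = 6*(15 - 2*177)/(-7 + 177) - 1*98702215/33934321 = 6*(15 - 354)/170 - 98702215/33934321 = 6*(1/170)*(-339) - 98702215/33934321 = -1017/85 - 98702215/33934321 = -42900892732/2884417285 ≈ -14.873)
1/g = 1/(-42900892732/2884417285) = -2884417285/42900892732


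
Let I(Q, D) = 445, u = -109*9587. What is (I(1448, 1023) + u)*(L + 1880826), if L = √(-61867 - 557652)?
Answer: -1964594228388 - 1044538*I*√619519 ≈ -1.9646e+12 - 8.2215e+8*I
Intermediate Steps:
u = -1044983
L = I*√619519 (L = √(-619519) = I*√619519 ≈ 787.1*I)
(I(1448, 1023) + u)*(L + 1880826) = (445 - 1044983)*(I*√619519 + 1880826) = -1044538*(1880826 + I*√619519) = -1964594228388 - 1044538*I*√619519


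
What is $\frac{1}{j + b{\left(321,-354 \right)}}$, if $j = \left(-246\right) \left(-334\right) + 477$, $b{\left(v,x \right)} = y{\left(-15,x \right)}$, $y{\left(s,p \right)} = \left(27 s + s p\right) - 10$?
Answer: $\frac{1}{87536} \approx 1.1424 \cdot 10^{-5}$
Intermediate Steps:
$y{\left(s,p \right)} = -10 + 27 s + p s$ ($y{\left(s,p \right)} = \left(27 s + p s\right) - 10 = -10 + 27 s + p s$)
$b{\left(v,x \right)} = -415 - 15 x$ ($b{\left(v,x \right)} = -10 + 27 \left(-15\right) + x \left(-15\right) = -10 - 405 - 15 x = -415 - 15 x$)
$j = 82641$ ($j = 82164 + 477 = 82641$)
$\frac{1}{j + b{\left(321,-354 \right)}} = \frac{1}{82641 - -4895} = \frac{1}{82641 + \left(-415 + 5310\right)} = \frac{1}{82641 + 4895} = \frac{1}{87536}$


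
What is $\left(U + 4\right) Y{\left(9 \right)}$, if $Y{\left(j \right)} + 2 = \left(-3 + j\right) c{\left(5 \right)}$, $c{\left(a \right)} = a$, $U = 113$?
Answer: $3276$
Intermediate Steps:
$Y{\left(j \right)} = -17 + 5 j$ ($Y{\left(j \right)} = -2 + \left(-3 + j\right) 5 = -2 + \left(-15 + 5 j\right) = -17 + 5 j$)
$\left(U + 4\right) Y{\left(9 \right)} = \left(113 + 4\right) \left(-17 + 5 \cdot 9\right) = 117 \left(-17 + 45\right) = 117 \cdot 28 = 3276$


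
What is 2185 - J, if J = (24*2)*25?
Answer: 985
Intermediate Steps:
J = 1200 (J = 48*25 = 1200)
2185 - J = 2185 - 1*1200 = 2185 - 1200 = 985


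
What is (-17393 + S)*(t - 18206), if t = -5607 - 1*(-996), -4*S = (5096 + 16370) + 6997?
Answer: 2236864595/4 ≈ 5.5922e+8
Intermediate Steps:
S = -28463/4 (S = -((5096 + 16370) + 6997)/4 = -(21466 + 6997)/4 = -1/4*28463 = -28463/4 ≈ -7115.8)
t = -4611 (t = -5607 + 996 = -4611)
(-17393 + S)*(t - 18206) = (-17393 - 28463/4)*(-4611 - 18206) = -98035/4*(-22817) = 2236864595/4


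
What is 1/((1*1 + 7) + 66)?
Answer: 1/74 ≈ 0.013514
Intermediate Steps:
1/((1*1 + 7) + 66) = 1/((1 + 7) + 66) = 1/(8 + 66) = 1/74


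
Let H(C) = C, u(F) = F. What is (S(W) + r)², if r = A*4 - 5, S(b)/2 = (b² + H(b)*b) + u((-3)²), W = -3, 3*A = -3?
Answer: 2025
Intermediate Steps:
A = -1 (A = (⅓)*(-3) = -1)
S(b) = 18 + 4*b² (S(b) = 2*((b² + b*b) + (-3)²) = 2*((b² + b²) + 9) = 2*(2*b² + 9) = 2*(9 + 2*b²) = 18 + 4*b²)
r = -9 (r = -1*4 - 5 = -4 - 5 = -9)
(S(W) + r)² = ((18 + 4*(-3)²) - 9)² = ((18 + 4*9) - 9)² = ((18 + 36) - 9)² = (54 - 9)² = 45² = 2025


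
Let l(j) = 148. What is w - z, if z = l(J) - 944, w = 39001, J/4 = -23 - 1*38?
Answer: 39797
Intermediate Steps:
J = -244 (J = 4*(-23 - 1*38) = 4*(-23 - 38) = 4*(-61) = -244)
z = -796 (z = 148 - 944 = -796)
w - z = 39001 - 1*(-796) = 39001 + 796 = 39797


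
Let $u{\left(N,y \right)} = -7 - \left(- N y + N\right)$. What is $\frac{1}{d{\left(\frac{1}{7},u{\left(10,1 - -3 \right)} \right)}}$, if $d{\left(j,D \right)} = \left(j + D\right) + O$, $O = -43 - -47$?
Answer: $\frac{7}{190} \approx 0.036842$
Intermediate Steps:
$u{\left(N,y \right)} = -7 - N + N y$ ($u{\left(N,y \right)} = -7 - \left(- N y + N\right) = -7 - \left(N - N y\right) = -7 + \left(- N + N y\right) = -7 - N + N y$)
$O = 4$ ($O = -43 + 47 = 4$)
$d{\left(j,D \right)} = 4 + D + j$ ($d{\left(j,D \right)} = \left(j + D\right) + 4 = \left(D + j\right) + 4 = 4 + D + j$)
$\frac{1}{d{\left(\frac{1}{7},u{\left(10,1 - -3 \right)} \right)}} = \frac{1}{4 - \left(17 - 10 \left(1 - -3\right)\right) + \frac{1}{7}} = \frac{1}{4 - \left(17 - 10 \left(1 + 3\right)\right) + \frac{1}{7}} = \frac{1}{4 - -23 + \frac{1}{7}} = \frac{1}{4 + 23 + \frac{1}{7}} = \frac{1}{\frac{190}{7}} = \frac{7}{190}$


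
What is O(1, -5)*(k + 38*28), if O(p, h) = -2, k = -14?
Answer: -2100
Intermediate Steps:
O(1, -5)*(k + 38*28) = -2*(-14 + 38*28) = -2*(-14 + 1064) = -2*1050 = -2100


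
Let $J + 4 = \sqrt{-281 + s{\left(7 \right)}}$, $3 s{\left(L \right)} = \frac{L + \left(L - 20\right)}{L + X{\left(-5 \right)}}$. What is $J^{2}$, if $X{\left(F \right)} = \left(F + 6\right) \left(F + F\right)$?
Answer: $\frac{\left(12 - 29 i \sqrt{3}\right)^{2}}{9} \approx -264.33 - 133.95 i$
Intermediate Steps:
$X{\left(F \right)} = 2 F \left(6 + F\right)$ ($X{\left(F \right)} = \left(6 + F\right) 2 F = 2 F \left(6 + F\right)$)
$s{\left(L \right)} = \frac{-20 + 2 L}{3 \left(-10 + L\right)}$ ($s{\left(L \right)} = \frac{\left(L + \left(L - 20\right)\right) \frac{1}{L + 2 \left(-5\right) \left(6 - 5\right)}}{3} = \frac{\left(L + \left(L - 20\right)\right) \frac{1}{L + 2 \left(-5\right) 1}}{3} = \frac{\left(L + \left(-20 + L\right)\right) \frac{1}{L - 10}}{3} = \frac{\left(-20 + 2 L\right) \frac{1}{-10 + L}}{3} = \frac{\frac{1}{-10 + L} \left(-20 + 2 L\right)}{3} = \frac{-20 + 2 L}{3 \left(-10 + L\right)}$)
$J = -4 + \frac{29 i \sqrt{3}}{3}$ ($J = -4 + \sqrt{-281 + \frac{2}{3}} = -4 + \sqrt{- \frac{841}{3}} = -4 + \frac{29 i \sqrt{3}}{3} \approx -4.0 + 16.743 i$)
$J^{2} = \left(-4 + \frac{29 i \sqrt{3}}{3}\right)^{2}$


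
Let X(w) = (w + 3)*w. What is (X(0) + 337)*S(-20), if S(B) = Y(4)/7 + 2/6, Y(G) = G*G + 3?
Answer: 21568/21 ≈ 1027.0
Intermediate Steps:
Y(G) = 3 + G² (Y(G) = G² + 3 = 3 + G²)
X(w) = w*(3 + w) (X(w) = (3 + w)*w = w*(3 + w))
S(B) = 64/21 (S(B) = (3 + 4²)/7 + 2/6 = (3 + 16)*(⅐) + 2*(⅙) = 19*(⅐) + ⅓ = 19/7 + ⅓ = 64/21)
(X(0) + 337)*S(-20) = (0*(3 + 0) + 337)*(64/21) = (0*3 + 337)*(64/21) = (0 + 337)*(64/21) = 337*(64/21) = 21568/21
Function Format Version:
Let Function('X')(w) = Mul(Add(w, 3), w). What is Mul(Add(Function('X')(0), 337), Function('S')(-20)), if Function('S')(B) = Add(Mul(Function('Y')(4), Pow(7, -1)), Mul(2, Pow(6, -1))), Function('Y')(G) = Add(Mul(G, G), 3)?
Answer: Rational(21568, 21) ≈ 1027.0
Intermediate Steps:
Function('Y')(G) = Add(3, Pow(G, 2)) (Function('Y')(G) = Add(Pow(G, 2), 3) = Add(3, Pow(G, 2)))
Function('X')(w) = Mul(w, Add(3, w)) (Function('X')(w) = Mul(Add(3, w), w) = Mul(w, Add(3, w)))
Function('S')(B) = Rational(64, 21) (Function('S')(B) = Add(Mul(Add(3, Pow(4, 2)), Pow(7, -1)), Mul(2, Pow(6, -1))) = Add(Mul(Add(3, 16), Rational(1, 7)), Mul(2, Rational(1, 6))) = Add(Mul(19, Rational(1, 7)), Rational(1, 3)) = Add(Rational(19, 7), Rational(1, 3)) = Rational(64, 21))
Mul(Add(Function('X')(0), 337), Function('S')(-20)) = Mul(Add(Mul(0, Add(3, 0)), 337), Rational(64, 21)) = Mul(Add(Mul(0, 3), 337), Rational(64, 21)) = Mul(Add(0, 337), Rational(64, 21)) = Mul(337, Rational(64, 21)) = Rational(21568, 21)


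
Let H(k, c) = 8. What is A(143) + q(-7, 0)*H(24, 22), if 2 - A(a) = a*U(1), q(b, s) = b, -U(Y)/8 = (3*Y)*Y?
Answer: 3378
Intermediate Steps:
U(Y) = -24*Y² (U(Y) = -8*3*Y*Y = -24*Y²)
A(a) = 2 + 24*a (A(a) = 2 - a*(-24*1²) = 2 - a*(-24*1) = 2 - a*(-24) = 2 - (-24)*a = 2 + 24*a)
A(143) + q(-7, 0)*H(24, 22) = (2 + 24*143) - 7*8 = (2 + 3432) - 56 = 3434 - 56 = 3378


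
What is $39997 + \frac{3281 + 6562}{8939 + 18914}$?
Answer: $\frac{1114046284}{27853} \approx 39997.0$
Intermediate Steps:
$39997 + \frac{3281 + 6562}{8939 + 18914} = 39997 + \frac{9843}{27853} = \frac{1114046284}{27853}$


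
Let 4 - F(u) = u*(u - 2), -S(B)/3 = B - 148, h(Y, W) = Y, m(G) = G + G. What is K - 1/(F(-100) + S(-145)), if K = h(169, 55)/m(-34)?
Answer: -1574505/633556 ≈ -2.4852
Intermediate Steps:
m(G) = 2*G
S(B) = 444 - 3*B (S(B) = -3*(B - 148) = -3*(-148 + B) = 444 - 3*B)
F(u) = 4 - u*(-2 + u) (F(u) = 4 - u*(u - 2) = 4 - u*(-2 + u))
K = -169/68 (K = 169/((2*(-34))) = 169/(-68) = 169*(-1/68) = -169/68 ≈ -2.4853)
K - 1/(F(-100) + S(-145)) = -169/68 - 1/((4 - 1*(-100)**2 + 2*(-100)) + (444 - 3*(-145))) = -169/68 - 1/((4 - 1*10000 - 200) + (444 + 435)) = -169/68 - 1/((4 - 10000 - 200) + 879) = -169/68 - 1/(-10196 + 879) = -169/68 - 1/(-9317) = -169/68 - 1*(-1/9317) = -169/68 + 1/9317 = -1574505/633556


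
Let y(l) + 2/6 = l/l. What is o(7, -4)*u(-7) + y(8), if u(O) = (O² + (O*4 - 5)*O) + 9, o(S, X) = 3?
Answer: 2603/3 ≈ 867.67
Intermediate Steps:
y(l) = ⅔ (y(l) = -⅓ + l/l = -⅓ + 1 = ⅔)
u(O) = 9 + O² + O*(-5 + 4*O) (u(O) = (O² + (4*O - 5)*O) + 9 = (O² + (-5 + 4*O)*O) + 9 = (O² + O*(-5 + 4*O)) + 9 = 9 + O² + O*(-5 + 4*O))
o(7, -4)*u(-7) + y(8) = 3*(9 - 5*(-7) + 5*(-7)²) + ⅔ = 3*(9 + 35 + 5*49) + ⅔ = 3*(9 + 35 + 245) + ⅔ = 3*289 + ⅔ = 867 + ⅔ = 2603/3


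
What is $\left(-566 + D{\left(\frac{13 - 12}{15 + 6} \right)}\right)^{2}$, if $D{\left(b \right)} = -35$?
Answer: $361201$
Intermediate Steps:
$\left(-566 + D{\left(\frac{13 - 12}{15 + 6} \right)}\right)^{2} = \left(-566 - 35\right)^{2} = \left(-601\right)^{2} = 361201$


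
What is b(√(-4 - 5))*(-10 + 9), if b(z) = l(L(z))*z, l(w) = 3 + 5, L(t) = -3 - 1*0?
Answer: -24*I ≈ -24.0*I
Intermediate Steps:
L(t) = -3 (L(t) = -3 + 0 = -3)
l(w) = 8
b(z) = 8*z
b(√(-4 - 5))*(-10 + 9) = (8*√(-4 - 5))*(-10 + 9) = (8*√(-9))*(-1) = (8*(3*I))*(-1) = (24*I)*(-1) = -24*I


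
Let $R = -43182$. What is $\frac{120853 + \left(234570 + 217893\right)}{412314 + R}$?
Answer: $\frac{143329}{92283} \approx 1.5531$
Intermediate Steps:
$\frac{120853 + \left(234570 + 217893\right)}{412314 + R} = \frac{120853 + \left(234570 + 217893\right)}{412314 - 43182} = \frac{120853 + 452463}{369132} = 573316 \cdot \frac{1}{369132} = \frac{143329}{92283}$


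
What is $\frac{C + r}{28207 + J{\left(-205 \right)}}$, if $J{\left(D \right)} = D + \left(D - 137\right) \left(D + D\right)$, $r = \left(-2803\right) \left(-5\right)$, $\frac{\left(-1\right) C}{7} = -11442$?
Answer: $\frac{94109}{168222} \approx 0.55943$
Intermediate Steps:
$C = 80094$ ($C = \left(-7\right) \left(-11442\right) = 80094$)
$r = 14015$
$J{\left(D \right)} = D + 2 D \left(-137 + D\right)$ ($J{\left(D \right)} = D + \left(-137 + D\right) 2 D = D + 2 D \left(-137 + D\right)$)
$\frac{C + r}{28207 + J{\left(-205 \right)}} = \frac{80094 + 14015}{28207 - 205 \left(-273 + 2 \left(-205\right)\right)} = \frac{94109}{28207 - 205 \left(-273 - 410\right)} = \frac{94109}{28207 - -140015} = \frac{94109}{28207 + 140015} = \frac{94109}{168222}$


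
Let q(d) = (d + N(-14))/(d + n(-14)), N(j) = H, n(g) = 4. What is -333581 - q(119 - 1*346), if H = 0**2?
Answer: -74388790/223 ≈ -3.3358e+5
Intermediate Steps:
H = 0
N(j) = 0
q(d) = d/(4 + d) (q(d) = (d + 0)/(d + 4) = d/(4 + d))
-333581 - q(119 - 1*346) = -333581 - (119 - 1*346)/(4 + (119 - 1*346)) = -333581 - (119 - 346)/(4 + (119 - 346)) = -333581 - (-227)/(4 - 227) = -333581 - (-227)/(-223) = -333581 - (-227)*(-1)/223 = -333581 - 1*227/223 = -333581 - 227/223 = -74388790/223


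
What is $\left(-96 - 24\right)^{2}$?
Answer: $14400$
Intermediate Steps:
$\left(-96 - 24\right)^{2} = \left(-120\right)^{2} = 14400$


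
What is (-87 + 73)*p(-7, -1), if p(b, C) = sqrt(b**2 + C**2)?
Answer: -70*sqrt(2) ≈ -98.995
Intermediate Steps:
p(b, C) = sqrt(C**2 + b**2)
(-87 + 73)*p(-7, -1) = (-87 + 73)*sqrt((-1)**2 + (-7)**2) = -14*sqrt(1 + 49) = -70*sqrt(2)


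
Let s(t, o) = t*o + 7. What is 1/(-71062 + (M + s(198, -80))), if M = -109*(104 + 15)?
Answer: -1/99866 ≈ -1.0013e-5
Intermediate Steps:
s(t, o) = 7 + o*t (s(t, o) = o*t + 7 = 7 + o*t)
M = -12971 (M = -109*119 = -12971)
1/(-71062 + (M + s(198, -80))) = 1/(-71062 + (-12971 + (7 - 80*198))) = 1/(-71062 + (-12971 + (7 - 15840))) = 1/(-71062 + (-12971 - 15833)) = 1/(-71062 - 28804) = 1/(-99866) = -1/99866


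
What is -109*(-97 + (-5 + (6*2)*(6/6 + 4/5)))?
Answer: 43818/5 ≈ 8763.6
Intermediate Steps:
-109*(-97 + (-5 + (6*2)*(6/6 + 4/5))) = -109*(-97 + (-5 + 12*(6*(⅙) + 4*(⅕)))) = -109*(-97 + (-5 + 12*(1 + ⅘))) = -109*(-97 + (-5 + 12*(9/5))) = -109*(-97 + (-5 + 108/5)) = -109*(-97 + 83/5) = -109*(-402/5) = 43818/5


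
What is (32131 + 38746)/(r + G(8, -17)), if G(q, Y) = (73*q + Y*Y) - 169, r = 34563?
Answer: 70877/35267 ≈ 2.0097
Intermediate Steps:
G(q, Y) = -169 + Y² + 73*q (G(q, Y) = (73*q + Y²) - 169 = (Y² + 73*q) - 169 = -169 + Y² + 73*q)
(32131 + 38746)/(r + G(8, -17)) = (32131 + 38746)/(34563 + (-169 + (-17)² + 73*8)) = 70877/(34563 + (-169 + 289 + 584)) = 70877/(34563 + 704) = 70877/35267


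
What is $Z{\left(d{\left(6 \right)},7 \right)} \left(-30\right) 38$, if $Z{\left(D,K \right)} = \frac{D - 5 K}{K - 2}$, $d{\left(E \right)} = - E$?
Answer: $9348$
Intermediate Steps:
$Z{\left(D,K \right)} = \frac{D - 5 K}{-2 + K}$
$Z{\left(d{\left(6 \right)},7 \right)} \left(-30\right) 38 = \frac{\left(-1\right) 6 - 35}{-2 + 7} \left(-30\right) 38 = \frac{-6 - 35}{5} \left(-30\right) 38 = \frac{1}{5} \left(-41\right) \left(-30\right) 38 = \left(- \frac{41}{5}\right) \left(-30\right) 38 = 246 \cdot 38 = 9348$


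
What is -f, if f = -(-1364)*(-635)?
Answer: 866140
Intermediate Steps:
f = -866140 (f = -1*866140 = -866140)
-f = -1*(-866140) = 866140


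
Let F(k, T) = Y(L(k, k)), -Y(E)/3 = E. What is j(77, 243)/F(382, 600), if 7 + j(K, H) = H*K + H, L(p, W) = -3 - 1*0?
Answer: 18947/9 ≈ 2105.2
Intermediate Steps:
L(p, W) = -3 (L(p, W) = -3 + 0 = -3)
Y(E) = -3*E
F(k, T) = 9 (F(k, T) = -3*(-3) = 9)
j(K, H) = -7 + H + H*K (j(K, H) = -7 + (H*K + H) = -7 + (H + H*K) = -7 + H + H*K)
j(77, 243)/F(382, 600) = (-7 + 243 + 243*77)/9 = (-7 + 243 + 18711)*(⅑) = 18947*(⅑) = 18947/9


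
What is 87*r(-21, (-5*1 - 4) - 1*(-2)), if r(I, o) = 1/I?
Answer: -29/7 ≈ -4.1429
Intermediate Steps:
87*r(-21, (-5*1 - 4) - 1*(-2)) = 87/(-21) = 87*(-1/21) = -29/7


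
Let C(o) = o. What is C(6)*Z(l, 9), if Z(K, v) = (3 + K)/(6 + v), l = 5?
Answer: 16/5 ≈ 3.2000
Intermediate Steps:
Z(K, v) = (3 + K)/(6 + v)
C(6)*Z(l, 9) = 6*((3 + 5)/(6 + 9)) = 6*(8/15) = 16/5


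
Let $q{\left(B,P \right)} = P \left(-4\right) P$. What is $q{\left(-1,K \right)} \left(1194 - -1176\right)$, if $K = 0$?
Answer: $0$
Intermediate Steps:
$q{\left(B,P \right)} = - 4 P^{2}$ ($q{\left(B,P \right)} = - 4 P P = - 4 P^{2}$)
$q{\left(-1,K \right)} \left(1194 - -1176\right) = - 4 \cdot 0^{2} \left(1194 - -1176\right) = \left(-4\right) 0 \left(1194 + 1176\right) = 0 \cdot 2370 = 0$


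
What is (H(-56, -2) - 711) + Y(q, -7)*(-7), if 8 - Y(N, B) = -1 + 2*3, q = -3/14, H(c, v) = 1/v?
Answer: -1465/2 ≈ -732.50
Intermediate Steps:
q = -3/14 (q = -3*1/14 = -3/14 ≈ -0.21429)
Y(N, B) = 3 (Y(N, B) = 8 - (-1 + 2*3) = 8 - (-1 + 6) = 8 - 1*5 = 8 - 5 = 3)
(H(-56, -2) - 711) + Y(q, -7)*(-7) = (1/(-2) - 711) + 3*(-7) = (-½ - 711) - 21 = -1423/2 - 21 = -1465/2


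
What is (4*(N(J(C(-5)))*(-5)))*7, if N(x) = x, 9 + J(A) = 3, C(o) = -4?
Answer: 840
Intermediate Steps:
J(A) = -6 (J(A) = -9 + 3 = -6)
(4*(N(J(C(-5)))*(-5)))*7 = (4*(-6*(-5)))*7 = (4*30)*7 = 120*7 = 840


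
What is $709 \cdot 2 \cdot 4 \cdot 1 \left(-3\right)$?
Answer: $-17016$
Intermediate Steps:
$709 \cdot 2 \cdot 4 \cdot 1 \left(-3\right) = 709 \cdot 8 \left(-3\right) = 709 \left(-24\right) = -17016$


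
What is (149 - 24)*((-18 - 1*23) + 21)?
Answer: -2500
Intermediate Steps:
(149 - 24)*((-18 - 1*23) + 21) = 125*((-18 - 23) + 21) = 125*(-41 + 21) = 125*(-20) = -2500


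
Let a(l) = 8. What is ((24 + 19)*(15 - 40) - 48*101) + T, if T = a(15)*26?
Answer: -5715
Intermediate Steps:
T = 208 (T = 8*26 = 208)
((24 + 19)*(15 - 40) - 48*101) + T = ((24 + 19)*(15 - 40) - 48*101) + 208 = (43*(-25) - 4848) + 208 = (-1075 - 4848) + 208 = -5923 + 208 = -5715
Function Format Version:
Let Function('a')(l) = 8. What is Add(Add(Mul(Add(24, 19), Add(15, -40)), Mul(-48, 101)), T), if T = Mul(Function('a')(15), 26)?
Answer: -5715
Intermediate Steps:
T = 208 (T = Mul(8, 26) = 208)
Add(Add(Mul(Add(24, 19), Add(15, -40)), Mul(-48, 101)), T) = Add(Add(Mul(Add(24, 19), Add(15, -40)), Mul(-48, 101)), 208) = Add(Add(Mul(43, -25), -4848), 208) = Add(Add(-1075, -4848), 208) = Add(-5923, 208) = -5715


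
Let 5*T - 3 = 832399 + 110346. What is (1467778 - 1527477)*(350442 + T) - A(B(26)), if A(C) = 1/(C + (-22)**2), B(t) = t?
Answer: -3282080471897/102 ≈ -3.2177e+10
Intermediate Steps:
T = 942748/5 (T = 3/5 + (832399 + 110346)/5 = 3/5 + (1/5)*942745 = 3/5 + 188549 = 942748/5 ≈ 1.8855e+5)
A(C) = 1/(484 + C) (A(C) = 1/(C + 484) = 1/(484 + C))
(1467778 - 1527477)*(350442 + T) - A(B(26)) = (1467778 - 1527477)*(350442 + 942748/5) - 1/(484 + 26) = -59699*2694958/5 - 1/510 = -160886297642/5 - 1*1/510 = -160886297642/5 - 1/510 = -3282080471897/102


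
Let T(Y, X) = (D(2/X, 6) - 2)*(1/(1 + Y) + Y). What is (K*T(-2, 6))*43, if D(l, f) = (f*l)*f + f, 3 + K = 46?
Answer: -88752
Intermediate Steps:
K = 43 (K = -3 + 46 = 43)
D(l, f) = f + l*f**2 (D(l, f) = l*f**2 + f = f + l*f**2)
T(Y, X) = (4 + 72/X)*(Y + 1/(1 + Y)) (T(Y, X) = (6*(1 + 6*(2/X)) - 2)*(1/(1 + Y) + Y) = (6*(1 + 12/X) - 2)*(Y + 1/(1 + Y)) = ((6 + 72/X) - 2)*(Y + 1/(1 + Y)) = (4 + 72/X)*(Y + 1/(1 + Y)))
(K*T(-2, 6))*43 = (43*(4*(18 + 6 + 18*(-2) + 18*(-2)**2 + 6*(-2) + 6*(-2)**2)/(6*(1 - 2))))*43 = (43*(4*(1/6)*(18 + 6 - 36 + 18*4 - 12 + 6*4)/(-1)))*43 = (43*(4*(1/6)*(-1)*(18 + 6 - 36 + 72 - 12 + 24)))*43 = (43*(4*(1/6)*(-1)*72))*43 = (43*(-48))*43 = -2064*43 = -88752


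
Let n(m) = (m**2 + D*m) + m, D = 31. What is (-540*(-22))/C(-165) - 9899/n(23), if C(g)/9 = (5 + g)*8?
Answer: -358513/40480 ≈ -8.8566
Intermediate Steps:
n(m) = m**2 + 32*m (n(m) = (m**2 + 31*m) + m = m**2 + 32*m)
C(g) = 360 + 72*g (C(g) = 9*((5 + g)*8) = 9*(40 + 8*g) = 360 + 72*g)
(-540*(-22))/C(-165) - 9899/n(23) = (-540*(-22))/(360 + 72*(-165)) - 9899*1/(23*(32 + 23)) = 11880/(360 - 11880) - 9899/(23*55) = 11880/(-11520) - 9899/1265 = 11880*(-1/11520) - 9899*1/1265 = -33/32 - 9899/1265 = -358513/40480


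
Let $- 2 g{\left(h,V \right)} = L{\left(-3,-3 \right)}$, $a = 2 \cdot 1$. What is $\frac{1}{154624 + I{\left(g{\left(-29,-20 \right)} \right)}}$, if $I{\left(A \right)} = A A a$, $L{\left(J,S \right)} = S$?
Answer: $\frac{2}{309257} \approx 6.4671 \cdot 10^{-6}$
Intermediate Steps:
$a = 2$
$g{\left(h,V \right)} = \frac{3}{2}$ ($g{\left(h,V \right)} = \left(- \frac{1}{2}\right) \left(-3\right) = \frac{3}{2}$)
$I{\left(A \right)} = 2 A^{2}$ ($I{\left(A \right)} = A A 2 = A^{2} \cdot 2 = 2 A^{2}$)
$\frac{1}{154624 + I{\left(g{\left(-29,-20 \right)} \right)}} = \frac{1}{154624 + 2 \left(\frac{3}{2}\right)^{2}} = \frac{1}{154624 + 2 \cdot \frac{9}{4}} = \frac{1}{154624 + \frac{9}{2}} = \frac{1}{\frac{309257}{2}} = \frac{2}{309257}$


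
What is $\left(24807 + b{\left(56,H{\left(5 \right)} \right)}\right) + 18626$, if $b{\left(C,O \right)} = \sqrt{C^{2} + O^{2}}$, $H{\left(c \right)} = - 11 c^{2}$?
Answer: $43433 + \sqrt{78761} \approx 43714.0$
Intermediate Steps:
$\left(24807 + b{\left(56,H{\left(5 \right)} \right)}\right) + 18626 = \left(24807 + \sqrt{56^{2} + \left(- 11 \cdot 5^{2}\right)^{2}}\right) + 18626 = \left(24807 + \sqrt{3136 + \left(\left(-11\right) 25\right)^{2}}\right) + 18626 = \left(24807 + \sqrt{3136 + \left(-275\right)^{2}}\right) + 18626 = \left(24807 + \sqrt{3136 + 75625}\right) + 18626 = \left(24807 + \sqrt{78761}\right) + 18626 = 43433 + \sqrt{78761}$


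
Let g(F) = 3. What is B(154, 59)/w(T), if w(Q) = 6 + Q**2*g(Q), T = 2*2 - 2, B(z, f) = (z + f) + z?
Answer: 367/18 ≈ 20.389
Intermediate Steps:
B(z, f) = f + 2*z (B(z, f) = (f + z) + z = f + 2*z)
T = 2 (T = 4 - 2 = 2)
w(Q) = 6 + 3*Q**2 (w(Q) = 6 + Q**2*3 = 6 + 3*Q**2)
B(154, 59)/w(T) = (59 + 2*154)/(6 + 3*2**2) = (59 + 308)/(6 + 3*4) = 367/(6 + 12) = 367/18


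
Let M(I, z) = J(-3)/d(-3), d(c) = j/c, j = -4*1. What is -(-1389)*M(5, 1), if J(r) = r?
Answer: -12501/4 ≈ -3125.3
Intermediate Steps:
j = -4
d(c) = -4/c
M(I, z) = -9/4 (M(I, z) = -3/((-4/(-3))) = -3/((-4*(-1/3))) = -3/4/3 = -3*3/4 = -9/4)
-(-1389)*M(5, 1) = -(-1389)*(-9)/4 = -1*12501/4 = -12501/4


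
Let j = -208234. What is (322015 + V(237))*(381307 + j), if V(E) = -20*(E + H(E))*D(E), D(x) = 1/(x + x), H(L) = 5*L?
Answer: 55721717715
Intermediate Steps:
D(x) = 1/(2*x)
V(E) = -60 (V(E) = -20*(E + 5*E)*1/(2*E) = -20*6*E*1/(2*E) = -20*3 = -60)
(322015 + V(237))*(381307 + j) = (322015 - 60)*(381307 - 208234) = 321955*173073 = 55721717715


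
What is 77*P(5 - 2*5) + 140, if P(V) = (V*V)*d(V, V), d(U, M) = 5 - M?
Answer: 19390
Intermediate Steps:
P(V) = V**2*(5 - V) (P(V) = (V*V)*(5 - V) = V**2*(5 - V))
77*P(5 - 2*5) + 140 = 77*((5 - 2*5)**2*(5 - (5 - 2*5))) + 140 = 77*((5 - 10)**2*(5 - (5 - 10))) + 140 = 77*((-5)**2*(5 - 1*(-5))) + 140 = 77*(25*(5 + 5)) + 140 = 77*(25*10) + 140 = 77*250 + 140 = 19250 + 140 = 19390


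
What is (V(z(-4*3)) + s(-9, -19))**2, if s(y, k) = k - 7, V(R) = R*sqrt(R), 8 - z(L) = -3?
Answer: 2007 - 572*sqrt(11) ≈ 109.89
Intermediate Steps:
z(L) = 11 (z(L) = 8 - 1*(-3) = 8 + 3 = 11)
V(R) = R**(3/2)
s(y, k) = -7 + k
(V(z(-4*3)) + s(-9, -19))**2 = (11**(3/2) + (-7 - 19))**2 = (11*sqrt(11) - 26)**2 = (-26 + 11*sqrt(11))**2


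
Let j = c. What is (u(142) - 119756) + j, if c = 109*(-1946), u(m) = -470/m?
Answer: -23563005/71 ≈ -3.3187e+5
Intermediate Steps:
c = -212114
j = -212114
(u(142) - 119756) + j = (-470/142 - 119756) - 212114 = (-470*1/142 - 119756) - 212114 = (-235/71 - 119756) - 212114 = -8502911/71 - 212114 = -23563005/71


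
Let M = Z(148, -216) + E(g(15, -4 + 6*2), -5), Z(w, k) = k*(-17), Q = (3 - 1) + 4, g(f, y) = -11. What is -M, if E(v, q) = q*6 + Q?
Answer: -3648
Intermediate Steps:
Q = 6 (Q = 2 + 4 = 6)
Z(w, k) = -17*k
E(v, q) = 6 + 6*q (E(v, q) = q*6 + 6 = 6*q + 6 = 6 + 6*q)
M = 3648 (M = -17*(-216) + (6 + 6*(-5)) = 3672 + (6 - 30) = 3672 - 24 = 3648)
-M = -1*3648 = -3648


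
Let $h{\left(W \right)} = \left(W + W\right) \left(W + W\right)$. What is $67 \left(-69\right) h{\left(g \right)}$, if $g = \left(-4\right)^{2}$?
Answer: $-4733952$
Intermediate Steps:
$g = 16$
$h{\left(W \right)} = 4 W^{2}$ ($h{\left(W \right)} = 2 W 2 W = 4 W^{2}$)
$67 \left(-69\right) h{\left(g \right)} = 67 \left(-69\right) 4 \cdot 16^{2} = - 4623 \cdot 4 \cdot 256 = \left(-4623\right) 1024 = -4733952$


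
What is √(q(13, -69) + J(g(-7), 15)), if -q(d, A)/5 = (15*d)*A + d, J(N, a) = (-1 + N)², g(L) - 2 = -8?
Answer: √67259 ≈ 259.34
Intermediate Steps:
g(L) = -6 (g(L) = 2 - 8 = -6)
q(d, A) = -5*d - 75*A*d (q(d, A) = -5*((15*d)*A + d) = -5*(15*A*d + d) = -5*(d + 15*A*d) = -5*d - 75*A*d)
√(q(13, -69) + J(g(-7), 15)) = √(-5*13*(1 + 15*(-69)) + (-1 - 6)²) = √(-5*13*(1 - 1035) + (-7)²) = √(-5*13*(-1034) + 49) = √(67210 + 49) = √67259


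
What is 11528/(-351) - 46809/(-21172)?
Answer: -227640857/7431372 ≈ -30.632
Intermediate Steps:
11528/(-351) - 46809/(-21172) = 11528*(-1/351) - 46809*(-1/21172) = -11528/351 + 46809/21172 = -227640857/7431372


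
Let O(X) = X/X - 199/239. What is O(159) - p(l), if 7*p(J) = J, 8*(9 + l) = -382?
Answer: 55373/6692 ≈ 8.2745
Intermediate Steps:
l = -227/4 (l = -9 + (⅛)*(-382) = -9 - 191/4 = -227/4 ≈ -56.750)
O(X) = 40/239 (O(X) = 1 - 199*1/239 = 1 - 199/239 = 40/239)
p(J) = J/7
O(159) - p(l) = 40/239 - (-227)/(7*4) = 40/239 - 1*(-227/28) = 40/239 + 227/28 = 55373/6692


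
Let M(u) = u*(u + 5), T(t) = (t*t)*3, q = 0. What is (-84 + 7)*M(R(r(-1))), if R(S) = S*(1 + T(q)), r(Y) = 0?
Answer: 0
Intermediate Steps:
T(t) = 3*t² (T(t) = t²*3 = 3*t²)
R(S) = S (R(S) = S*(1 + 3*0²) = S*(1 + 3*0) = S*(1 + 0) = S*1 = S)
M(u) = u*(5 + u)
(-84 + 7)*M(R(r(-1))) = (-84 + 7)*(0*(5 + 0)) = -0*5 = -77*0 = 0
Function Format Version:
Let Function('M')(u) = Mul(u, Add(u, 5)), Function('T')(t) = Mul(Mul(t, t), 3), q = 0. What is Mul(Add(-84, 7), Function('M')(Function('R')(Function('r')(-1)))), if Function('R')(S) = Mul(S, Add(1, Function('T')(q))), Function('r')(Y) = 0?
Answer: 0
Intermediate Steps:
Function('T')(t) = Mul(3, Pow(t, 2)) (Function('T')(t) = Mul(Pow(t, 2), 3) = Mul(3, Pow(t, 2)))
Function('R')(S) = S (Function('R')(S) = Mul(S, Add(1, Mul(3, Pow(0, 2)))) = Mul(S, Add(1, Mul(3, 0))) = Mul(S, Add(1, 0)) = Mul(S, 1) = S)
Function('M')(u) = Mul(u, Add(5, u))
Mul(Add(-84, 7), Function('M')(Function('R')(Function('r')(-1)))) = Mul(Add(-84, 7), Mul(0, Add(5, 0))) = Mul(-77, Mul(0, 5)) = Mul(-77, 0) = 0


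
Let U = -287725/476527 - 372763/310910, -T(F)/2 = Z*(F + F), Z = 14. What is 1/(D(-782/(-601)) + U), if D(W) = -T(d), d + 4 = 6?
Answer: 8715118210/960382168117 ≈ 0.0090746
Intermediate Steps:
d = 2 (d = -4 + 6 = 2)
T(F) = -56*F (T(F) = -28*(F + F) = -28*2*F = -56*F)
D(W) = 112 (D(W) = -(-56)*2 = -1*(-112) = 112)
U = -15711071403/8715118210 (U = -287725*1/476527 - 372763*1/310910 = -16925/28031 - 372763/310910 = -15711071403/8715118210 ≈ -1.8027)
1/(D(-782/(-601)) + U) = 1/(112 - 15711071403/8715118210) = 1/(960382168117/8715118210) = 8715118210/960382168117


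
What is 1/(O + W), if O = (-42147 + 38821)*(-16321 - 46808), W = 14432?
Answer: 1/209981486 ≈ 4.7623e-9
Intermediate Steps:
O = 209967054 (O = -3326*(-63129) = 209967054)
1/(O + W) = 1/(209967054 + 14432) = 1/209981486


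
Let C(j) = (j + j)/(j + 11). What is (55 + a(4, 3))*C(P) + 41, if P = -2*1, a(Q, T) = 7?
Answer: 121/9 ≈ 13.444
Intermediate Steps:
P = -2
C(j) = 2*j/(11 + j) (C(j) = (2*j)/(11 + j) = 2*j/(11 + j))
(55 + a(4, 3))*C(P) + 41 = (55 + 7)*(2*(-2)/(11 - 2)) + 41 = 62*(2*(-2)/9) + 41 = 62*(2*(-2)*(⅑)) + 41 = 62*(-4/9) + 41 = -248/9 + 41 = 121/9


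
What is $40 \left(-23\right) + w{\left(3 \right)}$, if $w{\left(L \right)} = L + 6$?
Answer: $-911$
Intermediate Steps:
$w{\left(L \right)} = 6 + L$
$40 \left(-23\right) + w{\left(3 \right)} = 40 \left(-23\right) + \left(6 + 3\right) = -920 + 9 = -911$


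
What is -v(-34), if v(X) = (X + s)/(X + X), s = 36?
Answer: 1/34 ≈ 0.029412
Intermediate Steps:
v(X) = (36 + X)/(2*X) (v(X) = (X + 36)/(X + X) = (36 + X)/((2*X)) = (36 + X)*(1/(2*X)) = (36 + X)/(2*X))
-v(-34) = -(36 - 34)/(2*(-34)) = -(-1)*2/(2*34) = -1*(-1/34) = 1/34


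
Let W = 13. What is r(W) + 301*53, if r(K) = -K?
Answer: 15940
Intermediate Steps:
r(W) + 301*53 = -1*13 + 301*53 = -13 + 15953 = 15940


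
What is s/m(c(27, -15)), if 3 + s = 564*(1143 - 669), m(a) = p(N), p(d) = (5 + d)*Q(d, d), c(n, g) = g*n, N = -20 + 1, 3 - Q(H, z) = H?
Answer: -24303/28 ≈ -867.96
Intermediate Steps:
Q(H, z) = 3 - H
N = -19
p(d) = (3 - d)*(5 + d) (p(d) = (5 + d)*(3 - d) = (3 - d)*(5 + d))
m(a) = -308 (m(a) = -(-3 - 19)*(5 - 19) = -1*(-22)*(-14) = -308)
s = 267333 (s = -3 + 564*(1143 - 669) = -3 + 564*474 = -3 + 267336 = 267333)
s/m(c(27, -15)) = 267333/(-308) = 267333*(-1/308) = -24303/28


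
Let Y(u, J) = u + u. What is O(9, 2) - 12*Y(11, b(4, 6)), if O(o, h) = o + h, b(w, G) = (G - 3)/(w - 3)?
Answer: -253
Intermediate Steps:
b(w, G) = (-3 + G)/(-3 + w)
Y(u, J) = 2*u
O(o, h) = h + o
O(9, 2) - 12*Y(11, b(4, 6)) = (2 + 9) - 24*11 = 11 - 12*22 = 11 - 264 = -253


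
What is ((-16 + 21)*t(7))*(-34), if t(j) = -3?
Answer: 510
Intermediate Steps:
((-16 + 21)*t(7))*(-34) = ((-16 + 21)*(-3))*(-34) = (5*(-3))*(-34) = -15*(-34) = 510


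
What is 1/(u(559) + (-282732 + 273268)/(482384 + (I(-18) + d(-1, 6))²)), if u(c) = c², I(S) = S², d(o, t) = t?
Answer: 147821/46191251535 ≈ 3.2002e-6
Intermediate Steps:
1/(u(559) + (-282732 + 273268)/(482384 + (I(-18) + d(-1, 6))²)) = 1/(559² + (-282732 + 273268)/(482384 + ((-18)² + 6)²)) = 1/(312481 - 9464/(482384 + (324 + 6)²)) = 1/(312481 - 9464/(482384 + 330²)) = 1/(312481 - 9464/(482384 + 108900)) = 1/(312481 - 9464/591284) = 1/(312481 - 9464*1/591284) = 1/(312481 - 2366/147821) = 1/(46191251535/147821) = 147821/46191251535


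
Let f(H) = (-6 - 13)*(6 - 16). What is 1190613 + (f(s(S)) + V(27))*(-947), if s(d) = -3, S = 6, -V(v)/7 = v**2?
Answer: 5843224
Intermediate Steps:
V(v) = -7*v**2
f(H) = 190 (f(H) = -19*(-10) = 190)
1190613 + (f(s(S)) + V(27))*(-947) = 1190613 + (190 - 7*27**2)*(-947) = 1190613 + (190 - 7*729)*(-947) = 1190613 + (190 - 5103)*(-947) = 1190613 - 4913*(-947) = 1190613 + 4652611 = 5843224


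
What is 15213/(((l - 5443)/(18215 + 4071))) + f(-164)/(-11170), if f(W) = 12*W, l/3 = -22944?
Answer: -378689620086/82965175 ≈ -4564.4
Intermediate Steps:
l = -68832 (l = 3*(-22944) = -68832)
15213/(((l - 5443)/(18215 + 4071))) + f(-164)/(-11170) = 15213/(((-68832 - 5443)/(18215 + 4071))) + (12*(-164))/(-11170) = 15213/((-74275/22286)) - 1968*(-1/11170) = 15213/((-74275*1/22286)) + 984/5585 = 15213/(-74275/22286) + 984/5585 = 15213*(-22286/74275) + 984/5585 = -339036918/74275 + 984/5585 = -378689620086/82965175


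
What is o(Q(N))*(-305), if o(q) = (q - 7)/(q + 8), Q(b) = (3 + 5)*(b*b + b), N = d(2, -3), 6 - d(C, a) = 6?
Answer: 2135/8 ≈ 266.88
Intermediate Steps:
d(C, a) = 0 (d(C, a) = 6 - 1*6 = 6 - 6 = 0)
N = 0
Q(b) = 8*b + 8*b**2 (Q(b) = 8*(b**2 + b) = 8*(b + b**2) = 8*b + 8*b**2)
o(q) = (-7 + q)/(8 + q)
o(Q(N))*(-305) = ((-7 + 8*0*(1 + 0))/(8 + 8*0*(1 + 0)))*(-305) = ((-7 + 8*0*1)/(8 + 8*0*1))*(-305) = ((-7 + 0)/(8 + 0))*(-305) = (-7/8)*(-305) = ((1/8)*(-7))*(-305) = -7/8*(-305) = 2135/8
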